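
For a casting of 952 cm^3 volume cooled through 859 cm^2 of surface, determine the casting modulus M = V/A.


Formula: Casting Modulus M = V / A
M = 952 cm^3 / 859 cm^2 = 1.1083 cm


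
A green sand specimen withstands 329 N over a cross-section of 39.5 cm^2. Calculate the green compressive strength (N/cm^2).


Formula: Compressive Strength = Force / Area
Strength = 329 N / 39.5 cm^2 = 8.3291 N/cm^2

8.3291 N/cm^2


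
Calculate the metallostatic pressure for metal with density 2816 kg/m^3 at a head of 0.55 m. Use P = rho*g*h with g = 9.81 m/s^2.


Formula: P = rho * g * h
rho * g = 2816 * 9.81 = 27624.96 N/m^3
P = 27624.96 * 0.55 = 15193.7280 Pa

Answer: 15193.7280 Pa


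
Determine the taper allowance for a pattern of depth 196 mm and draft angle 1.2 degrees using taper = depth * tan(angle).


Formula: taper = depth * tan(draft_angle)
tan(1.2 deg) = 0.0209470
taper = 196 mm * 0.0209470 = 4.1056 mm

Answer: 4.1056 mm


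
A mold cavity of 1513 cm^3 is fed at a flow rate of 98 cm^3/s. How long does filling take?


Formula: t_fill = V_mold / Q_flow
t = 1513 cm^3 / 98 cm^3/s = 15.4388 s

15.4388 s


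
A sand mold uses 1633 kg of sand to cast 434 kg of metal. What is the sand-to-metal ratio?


Formula: Sand-to-Metal Ratio = W_sand / W_metal
Ratio = 1633 kg / 434 kg = 3.7627

3.7627


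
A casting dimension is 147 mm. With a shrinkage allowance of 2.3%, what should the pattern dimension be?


Formula: L_pattern = L_casting * (1 + shrinkage_rate/100)
Shrinkage factor = 1 + 2.3/100 = 1.023
L_pattern = 147 mm * 1.023 = 150.3810 mm

150.3810 mm


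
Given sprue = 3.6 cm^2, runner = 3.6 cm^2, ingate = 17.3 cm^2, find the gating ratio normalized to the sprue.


Sprue:Runner:Ingate = 1 : 3.6/3.6 : 17.3/3.6 = 1:1.00:4.81


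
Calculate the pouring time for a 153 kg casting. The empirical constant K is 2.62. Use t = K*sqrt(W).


Formula: t = K * sqrt(W)
sqrt(W) = sqrt(153) = 12.36932
t = 2.62 * 12.36932 = 32.4076 s

Final answer: 32.4076 s


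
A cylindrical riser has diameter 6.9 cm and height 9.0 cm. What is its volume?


Formula: V = pi * (D/2)^2 * H  (cylinder volume)
Radius = D/2 = 6.9/2 = 3.45 cm
V = pi * 3.45^2 * 9.0 = 336.5353 cm^3


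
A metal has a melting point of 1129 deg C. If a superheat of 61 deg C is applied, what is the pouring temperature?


Formula: T_pour = T_melt + Superheat
T_pour = 1129 + 61 = 1190 deg C


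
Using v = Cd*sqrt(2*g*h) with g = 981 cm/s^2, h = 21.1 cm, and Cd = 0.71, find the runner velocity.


Formula: v = Cd * sqrt(2 * g * h)  (Torricelli with discharge coefficient)
2*g*h = 2 * 981 * 21.1 = 41398.2 cm^2/s^2
sqrt(41398.2) = 203.46548 cm/s
v = 0.71 * 203.46548 = 144.4605 cm/s

144.4605 cm/s


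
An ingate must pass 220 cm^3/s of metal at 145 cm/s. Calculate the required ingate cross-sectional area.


Formula: A_ingate = Q / v  (continuity equation)
A = 220 cm^3/s / 145 cm/s = 1.5172 cm^2

Final answer: 1.5172 cm^2


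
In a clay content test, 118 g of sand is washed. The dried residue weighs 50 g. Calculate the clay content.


Formula: Clay% = (W_total - W_washed) / W_total * 100
Clay mass = 118 - 50 = 68 g
Clay% = 68 / 118 * 100 = 57.6271%

Final answer: 57.6271%


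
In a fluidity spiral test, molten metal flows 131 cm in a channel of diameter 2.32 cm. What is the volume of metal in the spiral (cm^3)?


Formula: V = pi * (d/2)^2 * L  (cylinder volume)
Radius = 2.32/2 = 1.16 cm
V = pi * 1.16^2 * 131 = 553.7798 cm^3

Final answer: 553.7798 cm^3


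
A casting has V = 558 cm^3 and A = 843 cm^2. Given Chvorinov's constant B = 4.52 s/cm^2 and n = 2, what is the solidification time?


Formula: t_s = B * (V/A)^n  (Chvorinov's rule, n=2)
Modulus M = V/A = 558/843 = 0.661922 cm
M^2 = 0.661922^2 = 0.438141 cm^2
t_s = 4.52 * 0.438141 = 1.9804 s


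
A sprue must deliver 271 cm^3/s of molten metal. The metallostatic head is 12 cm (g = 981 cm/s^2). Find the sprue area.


Formula: v = sqrt(2*g*h), A = Q/v
Velocity: v = sqrt(2 * 981 * 12) = sqrt(23544) = 153.4405 cm/s
Sprue area: A = Q / v = 271 / 153.4405 = 1.7662 cm^2

Final answer: 1.7662 cm^2


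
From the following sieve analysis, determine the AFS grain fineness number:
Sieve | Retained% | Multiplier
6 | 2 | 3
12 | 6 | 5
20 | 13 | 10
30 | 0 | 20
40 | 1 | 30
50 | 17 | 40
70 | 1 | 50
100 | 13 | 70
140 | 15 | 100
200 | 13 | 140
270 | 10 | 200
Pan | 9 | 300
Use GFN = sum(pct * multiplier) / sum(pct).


Formula: GFN = sum(pct * multiplier) / sum(pct)
sum(pct * multiplier) = 9856
sum(pct) = 100
GFN = 9856 / 100 = 98.56

Final answer: 98.56


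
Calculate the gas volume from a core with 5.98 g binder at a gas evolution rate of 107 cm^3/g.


Formula: V_gas = W_binder * gas_evolution_rate
V = 5.98 g * 107 cm^3/g = 639.8600 cm^3

Final answer: 639.8600 cm^3


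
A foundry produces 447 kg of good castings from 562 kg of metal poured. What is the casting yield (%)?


Formula: Casting Yield = (W_good / W_total) * 100
Yield = (447 kg / 562 kg) * 100 = 79.5374%

79.5374%


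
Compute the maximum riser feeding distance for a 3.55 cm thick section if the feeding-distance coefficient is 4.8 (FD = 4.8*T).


Formula: FD = 4.8 * T  (riser feeding-distance rule)
FD = 4.8 * 3.55 cm = 17.0400 cm

17.0400 cm


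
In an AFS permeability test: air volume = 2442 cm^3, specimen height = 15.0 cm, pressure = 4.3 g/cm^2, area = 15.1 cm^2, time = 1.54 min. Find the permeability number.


Formula: Permeability Number P = (V * H) / (p * A * t)
Numerator: V * H = 2442 * 15.0 = 36630.0
Denominator: p * A * t = 4.3 * 15.1 * 1.54 = 99.9922
P = 36630.0 / 99.9922 = 366.3286

Final answer: 366.3286


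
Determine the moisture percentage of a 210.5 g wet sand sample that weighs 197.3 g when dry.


Formula: MC = (W_wet - W_dry) / W_wet * 100
Water mass = 210.5 - 197.3 = 13.2 g
MC = 13.2 / 210.5 * 100 = 6.2708%

6.2708%


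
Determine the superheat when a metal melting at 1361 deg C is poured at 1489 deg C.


Formula: Superheat = T_pour - T_melt
Superheat = 1489 - 1361 = 128 deg C

128 deg C


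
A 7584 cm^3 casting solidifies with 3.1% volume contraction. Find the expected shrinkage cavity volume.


Formula: V_shrink = V_casting * shrinkage_pct / 100
V_shrink = 7584 cm^3 * 3.1 / 100 = 235.1040 cm^3

Answer: 235.1040 cm^3


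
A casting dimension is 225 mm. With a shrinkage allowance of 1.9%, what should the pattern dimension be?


Formula: L_pattern = L_casting * (1 + shrinkage_rate/100)
Shrinkage factor = 1 + 1.9/100 = 1.019
L_pattern = 225 mm * 1.019 = 229.2750 mm


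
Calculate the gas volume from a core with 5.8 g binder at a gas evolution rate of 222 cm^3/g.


Formula: V_gas = W_binder * gas_evolution_rate
V = 5.8 g * 222 cm^3/g = 1287.6000 cm^3

Answer: 1287.6000 cm^3


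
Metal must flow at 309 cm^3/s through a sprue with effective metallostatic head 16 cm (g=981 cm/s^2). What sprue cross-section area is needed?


Formula: v = sqrt(2*g*h), A = Q/v
Velocity: v = sqrt(2 * 981 * 16) = sqrt(31392) = 177.1779 cm/s
Sprue area: A = Q / v = 309 / 177.1779 = 1.7440 cm^2

Answer: 1.7440 cm^2


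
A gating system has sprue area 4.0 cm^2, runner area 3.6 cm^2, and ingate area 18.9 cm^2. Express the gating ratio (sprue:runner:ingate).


Sprue:Runner:Ingate = 1 : 3.6/4.0 : 18.9/4.0 = 1:0.90:4.73

Final answer: 1:0.90:4.73


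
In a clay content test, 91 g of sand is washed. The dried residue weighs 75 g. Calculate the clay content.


Formula: Clay% = (W_total - W_washed) / W_total * 100
Clay mass = 91 - 75 = 16 g
Clay% = 16 / 91 * 100 = 17.5824%

Final answer: 17.5824%


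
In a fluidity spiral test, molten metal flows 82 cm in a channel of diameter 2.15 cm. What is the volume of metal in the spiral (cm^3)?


Formula: V = pi * (d/2)^2 * L  (cylinder volume)
Radius = 2.15/2 = 1.075 cm
V = pi * 1.075^2 * 82 = 297.7012 cm^3

297.7012 cm^3


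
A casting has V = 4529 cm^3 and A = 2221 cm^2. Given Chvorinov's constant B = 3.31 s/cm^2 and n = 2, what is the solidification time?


Formula: t_s = B * (V/A)^n  (Chvorinov's rule, n=2)
Modulus M = V/A = 4529/2221 = 2.039172 cm
M^2 = 2.039172^2 = 4.158222 cm^2
t_s = 3.31 * 4.158222 = 13.7637 s


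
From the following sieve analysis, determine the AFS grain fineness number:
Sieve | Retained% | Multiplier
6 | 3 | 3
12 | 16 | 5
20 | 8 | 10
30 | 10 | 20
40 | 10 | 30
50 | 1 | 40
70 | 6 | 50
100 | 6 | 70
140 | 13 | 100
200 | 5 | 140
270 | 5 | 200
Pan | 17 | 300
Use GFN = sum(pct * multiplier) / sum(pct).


Formula: GFN = sum(pct * multiplier) / sum(pct)
sum(pct * multiplier) = 9529
sum(pct) = 100
GFN = 9529 / 100 = 95.29

95.29


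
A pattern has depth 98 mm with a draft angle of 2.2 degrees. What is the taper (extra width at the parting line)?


Formula: taper = depth * tan(draft_angle)
tan(2.2 deg) = 0.0384161
taper = 98 mm * 0.0384161 = 3.7648 mm

Answer: 3.7648 mm


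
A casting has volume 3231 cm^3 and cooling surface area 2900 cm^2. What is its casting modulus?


Formula: Casting Modulus M = V / A
M = 3231 cm^3 / 2900 cm^2 = 1.1141 cm

1.1141 cm


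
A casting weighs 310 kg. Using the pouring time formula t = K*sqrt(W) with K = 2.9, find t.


Formula: t = K * sqrt(W)
sqrt(W) = sqrt(310) = 17.60682
t = 2.9 * 17.60682 = 51.0598 s

51.0598 s


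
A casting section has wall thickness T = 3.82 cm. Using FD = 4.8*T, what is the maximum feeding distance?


Formula: FD = 4.8 * T  (riser feeding-distance rule)
FD = 4.8 * 3.82 cm = 18.3360 cm

18.3360 cm


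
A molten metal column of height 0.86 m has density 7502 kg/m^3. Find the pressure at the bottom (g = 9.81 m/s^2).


Formula: P = rho * g * h
rho * g = 7502 * 9.81 = 73594.62 N/m^3
P = 73594.62 * 0.86 = 63291.3732 Pa

63291.3732 Pa


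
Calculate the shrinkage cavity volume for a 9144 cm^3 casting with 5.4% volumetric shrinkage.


Formula: V_shrink = V_casting * shrinkage_pct / 100
V_shrink = 9144 cm^3 * 5.4 / 100 = 493.7760 cm^3

493.7760 cm^3


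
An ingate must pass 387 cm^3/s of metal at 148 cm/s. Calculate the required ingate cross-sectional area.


Formula: A_ingate = Q / v  (continuity equation)
A = 387 cm^3/s / 148 cm/s = 2.6149 cm^2


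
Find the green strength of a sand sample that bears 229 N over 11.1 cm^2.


Formula: Compressive Strength = Force / Area
Strength = 229 N / 11.1 cm^2 = 20.6306 N/cm^2

20.6306 N/cm^2


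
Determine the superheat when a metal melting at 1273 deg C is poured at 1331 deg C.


Formula: Superheat = T_pour - T_melt
Superheat = 1331 - 1273 = 58 deg C

Answer: 58 deg C


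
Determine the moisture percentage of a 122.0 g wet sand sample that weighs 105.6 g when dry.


Formula: MC = (W_wet - W_dry) / W_wet * 100
Water mass = 122.0 - 105.6 = 16.4 g
MC = 16.4 / 122.0 * 100 = 13.4426%

13.4426%


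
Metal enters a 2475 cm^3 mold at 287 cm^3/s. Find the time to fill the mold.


Formula: t_fill = V_mold / Q_flow
t = 2475 cm^3 / 287 cm^3/s = 8.6237 s

Final answer: 8.6237 s


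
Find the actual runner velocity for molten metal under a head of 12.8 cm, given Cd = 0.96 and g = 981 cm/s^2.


Formula: v = Cd * sqrt(2 * g * h)  (Torricelli with discharge coefficient)
2*g*h = 2 * 981 * 12.8 = 25113.6 cm^2/s^2
sqrt(25113.6) = 158.47271 cm/s
v = 0.96 * 158.47271 = 152.1338 cm/s

Answer: 152.1338 cm/s


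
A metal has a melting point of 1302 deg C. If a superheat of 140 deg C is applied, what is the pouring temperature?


Formula: T_pour = T_melt + Superheat
T_pour = 1302 + 140 = 1442 deg C

1442 deg C


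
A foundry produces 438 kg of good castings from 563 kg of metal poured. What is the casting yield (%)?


Formula: Casting Yield = (W_good / W_total) * 100
Yield = (438 kg / 563 kg) * 100 = 77.7975%


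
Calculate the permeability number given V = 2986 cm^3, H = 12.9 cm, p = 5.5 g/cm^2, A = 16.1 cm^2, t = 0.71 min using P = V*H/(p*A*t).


Formula: Permeability Number P = (V * H) / (p * A * t)
Numerator: V * H = 2986 * 12.9 = 38519.4
Denominator: p * A * t = 5.5 * 16.1 * 0.71 = 62.8705
P = 38519.4 / 62.8705 = 612.6784

Final answer: 612.6784


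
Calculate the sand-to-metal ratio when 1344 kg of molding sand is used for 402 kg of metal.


Formula: Sand-to-Metal Ratio = W_sand / W_metal
Ratio = 1344 kg / 402 kg = 3.3433

Final answer: 3.3433


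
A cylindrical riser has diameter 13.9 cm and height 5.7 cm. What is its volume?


Formula: V = pi * (D/2)^2 * H  (cylinder volume)
Radius = D/2 = 13.9/2 = 6.95 cm
V = pi * 6.95^2 * 5.7 = 864.9566 cm^3

Final answer: 864.9566 cm^3


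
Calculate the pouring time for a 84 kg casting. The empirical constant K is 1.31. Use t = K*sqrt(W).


Formula: t = K * sqrt(W)
sqrt(W) = sqrt(84) = 9.16515
t = 1.31 * 9.16515 = 12.0063 s

Answer: 12.0063 s


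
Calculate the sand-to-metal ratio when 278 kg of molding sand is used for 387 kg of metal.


Formula: Sand-to-Metal Ratio = W_sand / W_metal
Ratio = 278 kg / 387 kg = 0.7183

0.7183


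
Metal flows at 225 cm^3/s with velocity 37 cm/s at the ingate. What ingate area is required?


Formula: A_ingate = Q / v  (continuity equation)
A = 225 cm^3/s / 37 cm/s = 6.0811 cm^2

6.0811 cm^2


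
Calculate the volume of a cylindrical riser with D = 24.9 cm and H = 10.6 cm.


Formula: V = pi * (D/2)^2 * H  (cylinder volume)
Radius = D/2 = 24.9/2 = 12.45 cm
V = pi * 12.45^2 * 10.6 = 5161.7200 cm^3

5161.7200 cm^3


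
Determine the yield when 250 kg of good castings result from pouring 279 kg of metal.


Formula: Casting Yield = (W_good / W_total) * 100
Yield = (250 kg / 279 kg) * 100 = 89.6057%

89.6057%


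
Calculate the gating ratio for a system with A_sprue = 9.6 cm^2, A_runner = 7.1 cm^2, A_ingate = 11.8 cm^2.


Sprue:Runner:Ingate = 1 : 7.1/9.6 : 11.8/9.6 = 1:0.74:1.23

1:0.74:1.23


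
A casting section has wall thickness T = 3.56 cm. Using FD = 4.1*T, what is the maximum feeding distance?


Formula: FD = 4.1 * T  (riser feeding-distance rule)
FD = 4.1 * 3.56 cm = 14.5960 cm

Final answer: 14.5960 cm


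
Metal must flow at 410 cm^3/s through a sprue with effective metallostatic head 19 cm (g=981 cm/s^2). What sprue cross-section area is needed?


Formula: v = sqrt(2*g*h), A = Q/v
Velocity: v = sqrt(2 * 981 * 19) = sqrt(37278) = 193.0751 cm/s
Sprue area: A = Q / v = 410 / 193.0751 = 2.1235 cm^2

Final answer: 2.1235 cm^2


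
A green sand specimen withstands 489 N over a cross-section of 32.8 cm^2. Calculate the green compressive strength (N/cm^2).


Formula: Compressive Strength = Force / Area
Strength = 489 N / 32.8 cm^2 = 14.9085 N/cm^2

Final answer: 14.9085 N/cm^2


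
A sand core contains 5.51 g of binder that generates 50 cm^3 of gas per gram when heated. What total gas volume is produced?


Formula: V_gas = W_binder * gas_evolution_rate
V = 5.51 g * 50 cm^3/g = 275.5000 cm^3

Final answer: 275.5000 cm^3


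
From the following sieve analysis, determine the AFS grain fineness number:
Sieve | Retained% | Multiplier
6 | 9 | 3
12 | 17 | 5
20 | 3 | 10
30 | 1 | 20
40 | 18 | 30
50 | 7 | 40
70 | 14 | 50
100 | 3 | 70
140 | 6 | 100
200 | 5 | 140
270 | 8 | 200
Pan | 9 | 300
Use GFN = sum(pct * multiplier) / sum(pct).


Formula: GFN = sum(pct * multiplier) / sum(pct)
sum(pct * multiplier) = 7492
sum(pct) = 100
GFN = 7492 / 100 = 74.92


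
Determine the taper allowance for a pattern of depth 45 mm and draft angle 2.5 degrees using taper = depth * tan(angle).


Formula: taper = depth * tan(draft_angle)
tan(2.5 deg) = 0.0436609
taper = 45 mm * 0.0436609 = 1.9647 mm

Answer: 1.9647 mm


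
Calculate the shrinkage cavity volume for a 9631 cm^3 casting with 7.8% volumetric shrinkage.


Formula: V_shrink = V_casting * shrinkage_pct / 100
V_shrink = 9631 cm^3 * 7.8 / 100 = 751.2180 cm^3

Answer: 751.2180 cm^3


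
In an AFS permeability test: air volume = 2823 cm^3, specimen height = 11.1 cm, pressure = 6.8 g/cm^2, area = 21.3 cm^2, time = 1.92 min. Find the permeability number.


Formula: Permeability Number P = (V * H) / (p * A * t)
Numerator: V * H = 2823 * 11.1 = 31335.3
Denominator: p * A * t = 6.8 * 21.3 * 1.92 = 278.0928
P = 31335.3 / 278.0928 = 112.6793

Final answer: 112.6793


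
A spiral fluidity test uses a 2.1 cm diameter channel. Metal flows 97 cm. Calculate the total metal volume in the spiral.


Formula: V = pi * (d/2)^2 * L  (cylinder volume)
Radius = 2.1/2 = 1.05 cm
V = pi * 1.05^2 * 97 = 335.9698 cm^3

Answer: 335.9698 cm^3


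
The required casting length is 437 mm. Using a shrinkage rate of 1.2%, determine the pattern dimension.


Formula: L_pattern = L_casting * (1 + shrinkage_rate/100)
Shrinkage factor = 1 + 1.2/100 = 1.012
L_pattern = 437 mm * 1.012 = 442.2440 mm

Answer: 442.2440 mm


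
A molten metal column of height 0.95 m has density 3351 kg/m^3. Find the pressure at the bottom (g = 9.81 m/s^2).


Formula: P = rho * g * h
rho * g = 3351 * 9.81 = 32873.31 N/m^3
P = 32873.31 * 0.95 = 31229.6445 Pa

Final answer: 31229.6445 Pa


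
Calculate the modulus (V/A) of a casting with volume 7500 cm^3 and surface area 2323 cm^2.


Formula: Casting Modulus M = V / A
M = 7500 cm^3 / 2323 cm^2 = 3.2286 cm


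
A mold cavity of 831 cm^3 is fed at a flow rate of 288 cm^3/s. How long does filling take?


Formula: t_fill = V_mold / Q_flow
t = 831 cm^3 / 288 cm^3/s = 2.8854 s

Answer: 2.8854 s


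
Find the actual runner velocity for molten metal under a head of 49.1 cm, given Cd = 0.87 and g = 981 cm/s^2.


Formula: v = Cd * sqrt(2 * g * h)  (Torricelli with discharge coefficient)
2*g*h = 2 * 981 * 49.1 = 96334.2 cm^2/s^2
sqrt(96334.2) = 310.37751 cm/s
v = 0.87 * 310.37751 = 270.0284 cm/s

Final answer: 270.0284 cm/s


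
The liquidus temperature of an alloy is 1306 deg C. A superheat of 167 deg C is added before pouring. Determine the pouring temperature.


Formula: T_pour = T_melt + Superheat
T_pour = 1306 + 167 = 1473 deg C


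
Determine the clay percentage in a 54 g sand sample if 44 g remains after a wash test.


Formula: Clay% = (W_total - W_washed) / W_total * 100
Clay mass = 54 - 44 = 10 g
Clay% = 10 / 54 * 100 = 18.5185%


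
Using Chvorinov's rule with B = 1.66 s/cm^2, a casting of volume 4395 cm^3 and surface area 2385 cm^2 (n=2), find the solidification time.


Formula: t_s = B * (V/A)^n  (Chvorinov's rule, n=2)
Modulus M = V/A = 4395/2385 = 1.842767 cm
M^2 = 1.842767^2 = 3.395790 cm^2
t_s = 1.66 * 3.395790 = 5.6370 s

5.6370 s


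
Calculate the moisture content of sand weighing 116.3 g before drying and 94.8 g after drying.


Formula: MC = (W_wet - W_dry) / W_wet * 100
Water mass = 116.3 - 94.8 = 21.5 g
MC = 21.5 / 116.3 * 100 = 18.4867%

Final answer: 18.4867%


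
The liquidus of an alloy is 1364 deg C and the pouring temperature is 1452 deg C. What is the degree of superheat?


Formula: Superheat = T_pour - T_melt
Superheat = 1452 - 1364 = 88 deg C


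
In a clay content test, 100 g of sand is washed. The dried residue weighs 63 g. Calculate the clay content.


Formula: Clay% = (W_total - W_washed) / W_total * 100
Clay mass = 100 - 63 = 37 g
Clay% = 37 / 100 * 100 = 37.0000%

Answer: 37.0000%


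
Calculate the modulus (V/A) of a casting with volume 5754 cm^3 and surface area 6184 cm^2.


Formula: Casting Modulus M = V / A
M = 5754 cm^3 / 6184 cm^2 = 0.9305 cm


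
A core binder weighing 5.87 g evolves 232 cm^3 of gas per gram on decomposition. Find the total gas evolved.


Formula: V_gas = W_binder * gas_evolution_rate
V = 5.87 g * 232 cm^3/g = 1361.8400 cm^3

Answer: 1361.8400 cm^3


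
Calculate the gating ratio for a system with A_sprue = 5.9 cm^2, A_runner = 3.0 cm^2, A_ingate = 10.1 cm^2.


Sprue:Runner:Ingate = 1 : 3.0/5.9 : 10.1/5.9 = 1:0.51:1.71

1:0.51:1.71


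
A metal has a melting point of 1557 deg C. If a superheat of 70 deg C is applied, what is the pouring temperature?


Formula: T_pour = T_melt + Superheat
T_pour = 1557 + 70 = 1627 deg C

Answer: 1627 deg C


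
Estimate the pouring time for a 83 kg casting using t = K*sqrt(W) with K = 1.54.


Formula: t = K * sqrt(W)
sqrt(W) = sqrt(83) = 9.11043
t = 1.54 * 9.11043 = 14.0301 s


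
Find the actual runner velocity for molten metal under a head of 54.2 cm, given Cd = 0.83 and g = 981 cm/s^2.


Formula: v = Cd * sqrt(2 * g * h)  (Torricelli with discharge coefficient)
2*g*h = 2 * 981 * 54.2 = 106340.4 cm^2/s^2
sqrt(106340.4) = 326.09876 cm/s
v = 0.83 * 326.09876 = 270.6620 cm/s

Answer: 270.6620 cm/s


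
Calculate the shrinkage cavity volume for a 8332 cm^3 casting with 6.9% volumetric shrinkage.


Formula: V_shrink = V_casting * shrinkage_pct / 100
V_shrink = 8332 cm^3 * 6.9 / 100 = 574.9080 cm^3

Final answer: 574.9080 cm^3


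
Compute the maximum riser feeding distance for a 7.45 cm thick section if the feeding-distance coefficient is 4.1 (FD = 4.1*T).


Formula: FD = 4.1 * T  (riser feeding-distance rule)
FD = 4.1 * 7.45 cm = 30.5450 cm

30.5450 cm


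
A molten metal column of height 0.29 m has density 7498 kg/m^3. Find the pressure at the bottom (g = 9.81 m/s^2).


Formula: P = rho * g * h
rho * g = 7498 * 9.81 = 73555.38 N/m^3
P = 73555.38 * 0.29 = 21331.0602 Pa

Answer: 21331.0602 Pa


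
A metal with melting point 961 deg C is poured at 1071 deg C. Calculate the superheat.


Formula: Superheat = T_pour - T_melt
Superheat = 1071 - 961 = 110 deg C

110 deg C


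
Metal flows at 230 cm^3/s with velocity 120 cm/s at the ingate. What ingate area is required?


Formula: A_ingate = Q / v  (continuity equation)
A = 230 cm^3/s / 120 cm/s = 1.9167 cm^2

1.9167 cm^2


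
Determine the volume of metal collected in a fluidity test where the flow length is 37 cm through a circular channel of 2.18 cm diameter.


Formula: V = pi * (d/2)^2 * L  (cylinder volume)
Radius = 2.18/2 = 1.09 cm
V = pi * 1.09^2 * 37 = 138.1035 cm^3

Answer: 138.1035 cm^3


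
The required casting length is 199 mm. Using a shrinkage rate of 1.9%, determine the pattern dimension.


Formula: L_pattern = L_casting * (1 + shrinkage_rate/100)
Shrinkage factor = 1 + 1.9/100 = 1.019
L_pattern = 199 mm * 1.019 = 202.7810 mm

Final answer: 202.7810 mm


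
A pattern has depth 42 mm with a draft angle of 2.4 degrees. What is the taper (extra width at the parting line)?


Formula: taper = depth * tan(draft_angle)
tan(2.4 deg) = 0.0419124
taper = 42 mm * 0.0419124 = 1.7603 mm

Final answer: 1.7603 mm


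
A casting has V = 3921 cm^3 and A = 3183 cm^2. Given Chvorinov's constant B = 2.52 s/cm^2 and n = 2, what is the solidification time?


Formula: t_s = B * (V/A)^n  (Chvorinov's rule, n=2)
Modulus M = V/A = 3921/3183 = 1.231857 cm
M^2 = 1.231857^2 = 1.517472 cm^2
t_s = 2.52 * 1.517472 = 3.8240 s

3.8240 s


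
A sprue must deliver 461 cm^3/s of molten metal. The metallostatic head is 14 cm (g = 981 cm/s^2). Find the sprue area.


Formula: v = sqrt(2*g*h), A = Q/v
Velocity: v = sqrt(2 * 981 * 14) = sqrt(27468) = 165.7347 cm/s
Sprue area: A = Q / v = 461 / 165.7347 = 2.7816 cm^2

Answer: 2.7816 cm^2


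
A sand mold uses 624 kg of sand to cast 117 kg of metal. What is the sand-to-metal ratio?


Formula: Sand-to-Metal Ratio = W_sand / W_metal
Ratio = 624 kg / 117 kg = 5.3333

5.3333


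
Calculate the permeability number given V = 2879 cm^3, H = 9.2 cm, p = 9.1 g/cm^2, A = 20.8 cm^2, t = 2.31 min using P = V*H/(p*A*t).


Formula: Permeability Number P = (V * H) / (p * A * t)
Numerator: V * H = 2879 * 9.2 = 26486.8
Denominator: p * A * t = 9.1 * 20.8 * 2.31 = 437.2368
P = 26486.8 / 437.2368 = 60.5777


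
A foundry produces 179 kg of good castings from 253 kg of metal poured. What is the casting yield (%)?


Formula: Casting Yield = (W_good / W_total) * 100
Yield = (179 kg / 253 kg) * 100 = 70.7510%

Final answer: 70.7510%


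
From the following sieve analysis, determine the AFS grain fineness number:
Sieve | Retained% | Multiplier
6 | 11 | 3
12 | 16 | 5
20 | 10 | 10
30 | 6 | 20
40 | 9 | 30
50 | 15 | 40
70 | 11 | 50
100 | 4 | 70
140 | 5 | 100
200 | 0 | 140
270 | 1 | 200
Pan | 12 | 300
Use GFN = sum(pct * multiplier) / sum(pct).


Formula: GFN = sum(pct * multiplier) / sum(pct)
sum(pct * multiplier) = 6333
sum(pct) = 100
GFN = 6333 / 100 = 63.33

Answer: 63.33


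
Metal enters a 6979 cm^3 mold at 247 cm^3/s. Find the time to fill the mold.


Formula: t_fill = V_mold / Q_flow
t = 6979 cm^3 / 247 cm^3/s = 28.2551 s

28.2551 s


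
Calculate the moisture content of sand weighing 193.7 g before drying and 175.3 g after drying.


Formula: MC = (W_wet - W_dry) / W_wet * 100
Water mass = 193.7 - 175.3 = 18.4 g
MC = 18.4 / 193.7 * 100 = 9.4992%


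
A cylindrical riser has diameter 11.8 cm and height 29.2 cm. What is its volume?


Formula: V = pi * (D/2)^2 * H  (cylinder volume)
Radius = D/2 = 11.8/2 = 5.9 cm
V = pi * 5.9^2 * 29.2 = 3193.2781 cm^3

Final answer: 3193.2781 cm^3


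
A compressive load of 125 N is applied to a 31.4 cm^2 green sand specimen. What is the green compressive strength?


Formula: Compressive Strength = Force / Area
Strength = 125 N / 31.4 cm^2 = 3.9809 N/cm^2

Final answer: 3.9809 N/cm^2


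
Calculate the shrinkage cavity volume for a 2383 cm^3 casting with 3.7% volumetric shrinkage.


Formula: V_shrink = V_casting * shrinkage_pct / 100
V_shrink = 2383 cm^3 * 3.7 / 100 = 88.1710 cm^3

88.1710 cm^3


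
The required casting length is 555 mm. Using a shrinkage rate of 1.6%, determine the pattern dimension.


Formula: L_pattern = L_casting * (1 + shrinkage_rate/100)
Shrinkage factor = 1 + 1.6/100 = 1.016
L_pattern = 555 mm * 1.016 = 563.8800 mm

Answer: 563.8800 mm


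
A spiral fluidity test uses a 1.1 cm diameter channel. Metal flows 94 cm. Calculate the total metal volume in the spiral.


Formula: V = pi * (d/2)^2 * L  (cylinder volume)
Radius = 1.1/2 = 0.55 cm
V = pi * 0.55^2 * 94 = 89.3312 cm^3


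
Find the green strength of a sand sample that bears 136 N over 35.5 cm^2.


Formula: Compressive Strength = Force / Area
Strength = 136 N / 35.5 cm^2 = 3.8310 N/cm^2

Answer: 3.8310 N/cm^2


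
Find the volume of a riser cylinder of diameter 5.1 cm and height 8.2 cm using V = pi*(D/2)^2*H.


Formula: V = pi * (D/2)^2 * H  (cylinder volume)
Radius = D/2 = 5.1/2 = 2.55 cm
V = pi * 2.55^2 * 8.2 = 167.5113 cm^3


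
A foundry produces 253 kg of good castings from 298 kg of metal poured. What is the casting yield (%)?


Formula: Casting Yield = (W_good / W_total) * 100
Yield = (253 kg / 298 kg) * 100 = 84.8993%

Answer: 84.8993%


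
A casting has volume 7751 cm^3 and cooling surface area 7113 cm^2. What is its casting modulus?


Formula: Casting Modulus M = V / A
M = 7751 cm^3 / 7113 cm^2 = 1.0897 cm


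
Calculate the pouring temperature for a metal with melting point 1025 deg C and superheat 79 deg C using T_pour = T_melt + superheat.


Formula: T_pour = T_melt + Superheat
T_pour = 1025 + 79 = 1104 deg C

1104 deg C


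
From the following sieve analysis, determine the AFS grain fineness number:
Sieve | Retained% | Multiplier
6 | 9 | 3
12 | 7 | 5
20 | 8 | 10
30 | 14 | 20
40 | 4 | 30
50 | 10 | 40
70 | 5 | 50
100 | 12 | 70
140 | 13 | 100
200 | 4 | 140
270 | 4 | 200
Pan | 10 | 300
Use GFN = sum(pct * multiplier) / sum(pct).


Formula: GFN = sum(pct * multiplier) / sum(pct)
sum(pct * multiplier) = 7692
sum(pct) = 100
GFN = 7692 / 100 = 76.92

76.92


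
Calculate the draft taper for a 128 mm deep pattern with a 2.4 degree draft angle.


Formula: taper = depth * tan(draft_angle)
tan(2.4 deg) = 0.0419124
taper = 128 mm * 0.0419124 = 5.3648 mm


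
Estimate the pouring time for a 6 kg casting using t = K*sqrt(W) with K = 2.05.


Formula: t = K * sqrt(W)
sqrt(W) = sqrt(6) = 2.44949
t = 2.05 * 2.44949 = 5.0215 s


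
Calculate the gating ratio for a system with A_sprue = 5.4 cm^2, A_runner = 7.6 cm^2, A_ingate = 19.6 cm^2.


Sprue:Runner:Ingate = 1 : 7.6/5.4 : 19.6/5.4 = 1:1.41:3.63


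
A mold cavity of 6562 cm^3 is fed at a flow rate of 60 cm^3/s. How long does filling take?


Formula: t_fill = V_mold / Q_flow
t = 6562 cm^3 / 60 cm^3/s = 109.3667 s

109.3667 s


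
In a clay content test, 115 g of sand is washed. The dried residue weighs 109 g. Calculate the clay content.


Formula: Clay% = (W_total - W_washed) / W_total * 100
Clay mass = 115 - 109 = 6 g
Clay% = 6 / 115 * 100 = 5.2174%

Final answer: 5.2174%


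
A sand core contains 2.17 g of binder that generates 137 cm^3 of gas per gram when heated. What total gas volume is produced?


Formula: V_gas = W_binder * gas_evolution_rate
V = 2.17 g * 137 cm^3/g = 297.2900 cm^3

Final answer: 297.2900 cm^3


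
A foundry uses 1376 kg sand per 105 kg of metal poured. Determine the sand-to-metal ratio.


Formula: Sand-to-Metal Ratio = W_sand / W_metal
Ratio = 1376 kg / 105 kg = 13.1048

Final answer: 13.1048


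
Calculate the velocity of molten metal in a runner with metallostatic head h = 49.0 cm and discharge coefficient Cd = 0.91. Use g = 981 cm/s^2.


Formula: v = Cd * sqrt(2 * g * h)  (Torricelli with discharge coefficient)
2*g*h = 2 * 981 * 49.0 = 96138.0 cm^2/s^2
sqrt(96138.0) = 310.06128 cm/s
v = 0.91 * 310.06128 = 282.1558 cm/s

282.1558 cm/s


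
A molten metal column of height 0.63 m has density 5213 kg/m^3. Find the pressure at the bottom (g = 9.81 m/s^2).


Formula: P = rho * g * h
rho * g = 5213 * 9.81 = 51139.53 N/m^3
P = 51139.53 * 0.63 = 32217.9039 Pa


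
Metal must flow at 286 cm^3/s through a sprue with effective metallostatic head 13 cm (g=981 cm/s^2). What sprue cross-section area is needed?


Formula: v = sqrt(2*g*h), A = Q/v
Velocity: v = sqrt(2 * 981 * 13) = sqrt(25506) = 159.7060 cm/s
Sprue area: A = Q / v = 286 / 159.7060 = 1.7908 cm^2

Final answer: 1.7908 cm^2


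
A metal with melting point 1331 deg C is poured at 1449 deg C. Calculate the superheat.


Formula: Superheat = T_pour - T_melt
Superheat = 1449 - 1331 = 118 deg C

Answer: 118 deg C


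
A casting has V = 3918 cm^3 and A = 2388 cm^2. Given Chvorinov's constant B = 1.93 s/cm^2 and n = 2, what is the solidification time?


Formula: t_s = B * (V/A)^n  (Chvorinov's rule, n=2)
Modulus M = V/A = 3918/2388 = 1.640704 cm
M^2 = 1.640704^2 = 2.691910 cm^2
t_s = 1.93 * 2.691910 = 5.1954 s

Answer: 5.1954 s


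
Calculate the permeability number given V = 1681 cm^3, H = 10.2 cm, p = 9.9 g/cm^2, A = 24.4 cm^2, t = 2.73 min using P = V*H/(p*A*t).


Formula: Permeability Number P = (V * H) / (p * A * t)
Numerator: V * H = 1681 * 10.2 = 17146.2
Denominator: p * A * t = 9.9 * 24.4 * 2.73 = 659.4588
P = 17146.2 / 659.4588 = 26.0004

26.0004


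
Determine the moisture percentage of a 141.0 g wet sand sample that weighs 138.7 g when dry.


Formula: MC = (W_wet - W_dry) / W_wet * 100
Water mass = 141.0 - 138.7 = 2.3 g
MC = 2.3 / 141.0 * 100 = 1.6312%

Final answer: 1.6312%


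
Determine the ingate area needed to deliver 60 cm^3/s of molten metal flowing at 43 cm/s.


Formula: A_ingate = Q / v  (continuity equation)
A = 60 cm^3/s / 43 cm/s = 1.3953 cm^2

1.3953 cm^2


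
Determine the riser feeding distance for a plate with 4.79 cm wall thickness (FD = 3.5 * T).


Formula: FD = 3.5 * T  (riser feeding-distance rule)
FD = 3.5 * 4.79 cm = 16.7650 cm

Answer: 16.7650 cm


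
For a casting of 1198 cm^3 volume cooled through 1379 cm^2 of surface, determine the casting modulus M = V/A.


Formula: Casting Modulus M = V / A
M = 1198 cm^3 / 1379 cm^2 = 0.8687 cm


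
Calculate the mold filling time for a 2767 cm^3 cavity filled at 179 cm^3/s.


Formula: t_fill = V_mold / Q_flow
t = 2767 cm^3 / 179 cm^3/s = 15.4581 s

Answer: 15.4581 s


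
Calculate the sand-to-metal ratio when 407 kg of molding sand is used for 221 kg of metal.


Formula: Sand-to-Metal Ratio = W_sand / W_metal
Ratio = 407 kg / 221 kg = 1.8416

Final answer: 1.8416


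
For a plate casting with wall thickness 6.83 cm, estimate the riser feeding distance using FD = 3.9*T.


Formula: FD = 3.9 * T  (riser feeding-distance rule)
FD = 3.9 * 6.83 cm = 26.6370 cm

Final answer: 26.6370 cm


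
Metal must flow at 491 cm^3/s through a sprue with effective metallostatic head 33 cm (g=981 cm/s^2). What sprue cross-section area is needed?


Formula: v = sqrt(2*g*h), A = Q/v
Velocity: v = sqrt(2 * 981 * 33) = sqrt(64746) = 254.4524 cm/s
Sprue area: A = Q / v = 491 / 254.4524 = 1.9296 cm^2


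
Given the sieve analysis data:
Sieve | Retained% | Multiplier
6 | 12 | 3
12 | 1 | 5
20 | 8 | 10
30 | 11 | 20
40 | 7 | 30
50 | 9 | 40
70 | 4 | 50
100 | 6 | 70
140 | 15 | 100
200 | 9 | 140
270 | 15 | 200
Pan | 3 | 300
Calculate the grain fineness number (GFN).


Formula: GFN = sum(pct * multiplier) / sum(pct)
sum(pct * multiplier) = 8191
sum(pct) = 100
GFN = 8191 / 100 = 81.91

Answer: 81.91


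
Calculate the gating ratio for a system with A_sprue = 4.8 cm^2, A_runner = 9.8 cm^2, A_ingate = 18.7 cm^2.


Sprue:Runner:Ingate = 1 : 9.8/4.8 : 18.7/4.8 = 1:2.04:3.90


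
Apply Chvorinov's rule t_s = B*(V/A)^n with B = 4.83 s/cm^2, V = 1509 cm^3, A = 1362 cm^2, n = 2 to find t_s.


Formula: t_s = B * (V/A)^n  (Chvorinov's rule, n=2)
Modulus M = V/A = 1509/1362 = 1.107930 cm
M^2 = 1.107930^2 = 1.227509 cm^2
t_s = 4.83 * 1.227509 = 5.9289 s

5.9289 s


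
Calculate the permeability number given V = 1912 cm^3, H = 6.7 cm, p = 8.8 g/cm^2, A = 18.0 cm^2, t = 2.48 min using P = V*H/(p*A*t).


Formula: Permeability Number P = (V * H) / (p * A * t)
Numerator: V * H = 1912 * 6.7 = 12810.4
Denominator: p * A * t = 8.8 * 18.0 * 2.48 = 392.832
P = 12810.4 / 392.832 = 32.6104

Final answer: 32.6104


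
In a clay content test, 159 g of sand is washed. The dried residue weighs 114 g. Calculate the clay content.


Formula: Clay% = (W_total - W_washed) / W_total * 100
Clay mass = 159 - 114 = 45 g
Clay% = 45 / 159 * 100 = 28.3019%


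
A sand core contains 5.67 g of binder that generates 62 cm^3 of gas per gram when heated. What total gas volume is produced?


Formula: V_gas = W_binder * gas_evolution_rate
V = 5.67 g * 62 cm^3/g = 351.5400 cm^3

351.5400 cm^3


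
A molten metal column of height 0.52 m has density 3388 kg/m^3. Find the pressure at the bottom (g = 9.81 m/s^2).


Formula: P = rho * g * h
rho * g = 3388 * 9.81 = 33236.28 N/m^3
P = 33236.28 * 0.52 = 17282.8656 Pa

Final answer: 17282.8656 Pa


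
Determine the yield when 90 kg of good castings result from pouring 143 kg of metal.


Formula: Casting Yield = (W_good / W_total) * 100
Yield = (90 kg / 143 kg) * 100 = 62.9371%

62.9371%


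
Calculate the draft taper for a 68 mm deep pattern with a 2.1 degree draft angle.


Formula: taper = depth * tan(draft_angle)
tan(2.1 deg) = 0.0366683
taper = 68 mm * 0.0366683 = 2.4934 mm


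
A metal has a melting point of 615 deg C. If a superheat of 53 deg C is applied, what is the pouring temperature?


Formula: T_pour = T_melt + Superheat
T_pour = 615 + 53 = 668 deg C

668 deg C


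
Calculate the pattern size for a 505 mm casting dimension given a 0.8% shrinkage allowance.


Formula: L_pattern = L_casting * (1 + shrinkage_rate/100)
Shrinkage factor = 1 + 0.8/100 = 1.008
L_pattern = 505 mm * 1.008 = 509.0400 mm


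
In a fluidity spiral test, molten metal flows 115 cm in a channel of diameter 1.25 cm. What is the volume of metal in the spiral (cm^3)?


Formula: V = pi * (d/2)^2 * L  (cylinder volume)
Radius = 1.25/2 = 0.625 cm
V = pi * 0.625^2 * 115 = 141.1262 cm^3

Final answer: 141.1262 cm^3


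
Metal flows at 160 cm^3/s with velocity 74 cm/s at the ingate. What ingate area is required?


Formula: A_ingate = Q / v  (continuity equation)
A = 160 cm^3/s / 74 cm/s = 2.1622 cm^2


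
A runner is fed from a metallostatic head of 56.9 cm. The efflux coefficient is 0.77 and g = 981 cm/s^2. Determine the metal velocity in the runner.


Formula: v = Cd * sqrt(2 * g * h)  (Torricelli with discharge coefficient)
2*g*h = 2 * 981 * 56.9 = 111637.8 cm^2/s^2
sqrt(111637.8) = 334.12243 cm/s
v = 0.77 * 334.12243 = 257.2743 cm/s


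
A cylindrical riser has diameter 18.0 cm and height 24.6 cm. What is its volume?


Formula: V = pi * (D/2)^2 * H  (cylinder volume)
Radius = D/2 = 18.0/2 = 9.0 cm
V = pi * 9.0^2 * 24.6 = 6259.9375 cm^3


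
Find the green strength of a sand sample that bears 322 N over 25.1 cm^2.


Formula: Compressive Strength = Force / Area
Strength = 322 N / 25.1 cm^2 = 12.8287 N/cm^2


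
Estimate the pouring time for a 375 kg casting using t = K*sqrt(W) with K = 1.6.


Formula: t = K * sqrt(W)
sqrt(W) = sqrt(375) = 19.36492
t = 1.6 * 19.36492 = 30.9839 s

Final answer: 30.9839 s


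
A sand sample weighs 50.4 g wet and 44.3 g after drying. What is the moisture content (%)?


Formula: MC = (W_wet - W_dry) / W_wet * 100
Water mass = 50.4 - 44.3 = 6.1 g
MC = 6.1 / 50.4 * 100 = 12.1032%

Final answer: 12.1032%


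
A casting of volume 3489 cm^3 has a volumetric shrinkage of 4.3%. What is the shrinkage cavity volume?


Formula: V_shrink = V_casting * shrinkage_pct / 100
V_shrink = 3489 cm^3 * 4.3 / 100 = 150.0270 cm^3

Answer: 150.0270 cm^3


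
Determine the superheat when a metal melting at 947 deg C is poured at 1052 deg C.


Formula: Superheat = T_pour - T_melt
Superheat = 1052 - 947 = 105 deg C


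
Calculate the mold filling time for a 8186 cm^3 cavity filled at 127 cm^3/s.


Formula: t_fill = V_mold / Q_flow
t = 8186 cm^3 / 127 cm^3/s = 64.4567 s


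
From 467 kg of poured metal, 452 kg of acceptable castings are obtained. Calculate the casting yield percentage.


Formula: Casting Yield = (W_good / W_total) * 100
Yield = (452 kg / 467 kg) * 100 = 96.7880%

96.7880%


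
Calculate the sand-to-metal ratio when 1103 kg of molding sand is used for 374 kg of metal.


Formula: Sand-to-Metal Ratio = W_sand / W_metal
Ratio = 1103 kg / 374 kg = 2.9492

Final answer: 2.9492


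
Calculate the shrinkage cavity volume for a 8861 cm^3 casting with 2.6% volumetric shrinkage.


Formula: V_shrink = V_casting * shrinkage_pct / 100
V_shrink = 8861 cm^3 * 2.6 / 100 = 230.3860 cm^3

Answer: 230.3860 cm^3


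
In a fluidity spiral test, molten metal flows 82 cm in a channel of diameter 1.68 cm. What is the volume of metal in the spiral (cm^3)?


Formula: V = pi * (d/2)^2 * L  (cylinder volume)
Radius = 1.68/2 = 0.84 cm
V = pi * 0.84^2 * 82 = 181.7700 cm^3


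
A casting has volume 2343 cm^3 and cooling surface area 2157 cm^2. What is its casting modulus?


Formula: Casting Modulus M = V / A
M = 2343 cm^3 / 2157 cm^2 = 1.0862 cm

Final answer: 1.0862 cm


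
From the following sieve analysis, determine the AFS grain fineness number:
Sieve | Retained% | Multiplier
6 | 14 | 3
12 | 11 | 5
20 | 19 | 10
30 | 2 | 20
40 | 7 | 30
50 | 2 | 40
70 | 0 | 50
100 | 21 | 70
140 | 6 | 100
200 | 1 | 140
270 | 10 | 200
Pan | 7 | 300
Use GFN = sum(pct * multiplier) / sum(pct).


Formula: GFN = sum(pct * multiplier) / sum(pct)
sum(pct * multiplier) = 6927
sum(pct) = 100
GFN = 6927 / 100 = 69.27

69.27


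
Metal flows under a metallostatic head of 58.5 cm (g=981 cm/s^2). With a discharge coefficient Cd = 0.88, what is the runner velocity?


Formula: v = Cd * sqrt(2 * g * h)  (Torricelli with discharge coefficient)
2*g*h = 2 * 981 * 58.5 = 114777.0 cm^2/s^2
sqrt(114777.0) = 338.78754 cm/s
v = 0.88 * 338.78754 = 298.1330 cm/s

Final answer: 298.1330 cm/s


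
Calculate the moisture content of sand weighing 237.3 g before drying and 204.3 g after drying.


Formula: MC = (W_wet - W_dry) / W_wet * 100
Water mass = 237.3 - 204.3 = 33.0 g
MC = 33.0 / 237.3 * 100 = 13.9064%

Answer: 13.9064%


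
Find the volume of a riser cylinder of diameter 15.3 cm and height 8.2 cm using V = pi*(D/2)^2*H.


Formula: V = pi * (D/2)^2 * H  (cylinder volume)
Radius = D/2 = 15.3/2 = 7.65 cm
V = pi * 7.65^2 * 8.2 = 1507.6016 cm^3

Answer: 1507.6016 cm^3
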